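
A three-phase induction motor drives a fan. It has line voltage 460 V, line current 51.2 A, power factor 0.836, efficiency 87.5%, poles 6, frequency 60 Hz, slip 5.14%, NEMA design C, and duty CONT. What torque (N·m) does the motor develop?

250 N·m

P_in = √3·V·I·cosφ = 1.732 × 460 × 51.2 × 0.836 = 34102 W
P_out = η·P_in = 0.875 × 34102 = 29839 W
n_s = 120×60/6 = 1200 rpm; n = 1200×(1−0.0514) = 1138 rpm
ω = 2π×1138/60 = 119.2 rad/s
τ = P_out/ω = 29839/119.2 = 250 N·m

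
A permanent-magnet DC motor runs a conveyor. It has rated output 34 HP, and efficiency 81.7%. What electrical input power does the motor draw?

P_out = 34 × 746 = 25364 W
P_in = P_out/η = 25364/0.817 = 31045 W = 31 kW

31 kW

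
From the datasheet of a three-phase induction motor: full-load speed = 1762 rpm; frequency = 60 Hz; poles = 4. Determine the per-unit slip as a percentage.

n_s = 120f/p = 120×60/4 = 1800 rpm
s = (n_s − n)/n_s = (1800 − 1762)/1800 = 0.0211

2.11 %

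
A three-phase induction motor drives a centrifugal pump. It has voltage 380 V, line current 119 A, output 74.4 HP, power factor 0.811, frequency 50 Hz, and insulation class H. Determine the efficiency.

P_out = 74.4 × 746 = 55502 W
P_in = √3·V_L·I_L·cosφ = 1.732 × 380 × 119 × 0.811 = 63518 W
η = P_out / P_in = 55502 / 63518 = 0.874 = 87.4%

87.4 %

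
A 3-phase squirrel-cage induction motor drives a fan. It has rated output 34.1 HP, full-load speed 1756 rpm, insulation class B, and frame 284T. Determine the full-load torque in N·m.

P_out = 34.1 × 746 = 25439 W
ω = 2π × 1756/60 = 183.9 rad/s
τ = P_out/ω = 25439/183.9 = 138 N·m

138 N·m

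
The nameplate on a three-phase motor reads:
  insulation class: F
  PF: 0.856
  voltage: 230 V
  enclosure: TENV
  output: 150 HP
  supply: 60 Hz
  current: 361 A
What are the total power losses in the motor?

11200 W

P_in = √3·V·I·cosφ = 1.732×230×361×0.856 = 123100 W
P_out = 150×746 = 111900 W
Losses = P_in − P_out = 123100 − 111900 = 11200 W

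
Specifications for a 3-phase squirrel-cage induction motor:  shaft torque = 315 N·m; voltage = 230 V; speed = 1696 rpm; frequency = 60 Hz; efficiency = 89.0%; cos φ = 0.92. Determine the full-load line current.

172 A

ω = 2π×1696/60 = 177.6 rad/s; P_out = τω = 315 × 177.6 = 55944 W
P_in = P_out / η = 55944 / 0.890 = 62858 W
I_L = P_in / (√3·V_L·cosφ) = 62858 / (1.732 × 230 × 0.92) = 172 A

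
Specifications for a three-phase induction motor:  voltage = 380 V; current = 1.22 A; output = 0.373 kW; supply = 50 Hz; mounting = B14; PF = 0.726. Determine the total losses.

210 W

P_in = √3·V·I·cosφ = 1.732×380×1.22×0.726 = 583 W
P_out = 373 W
Losses = P_in − P_out = 583 − 373 = 210 W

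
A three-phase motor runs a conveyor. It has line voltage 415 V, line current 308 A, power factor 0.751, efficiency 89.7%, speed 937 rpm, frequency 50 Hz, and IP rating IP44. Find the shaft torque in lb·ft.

1120 lb·ft

P_in = √3·V·I·cosφ = 1.732 × 415 × 308 × 0.751 = 166260 W
P_out = η·P_in = 0.897 × 166260 = 149135 W
n = 937 rpm
ω = 2π×937/60 = 98.12 rad/s
τ = P_out/ω = 149135/98.12 = 1520 N·m
In lb·ft: 1520/1.356 = 1120 lb·ft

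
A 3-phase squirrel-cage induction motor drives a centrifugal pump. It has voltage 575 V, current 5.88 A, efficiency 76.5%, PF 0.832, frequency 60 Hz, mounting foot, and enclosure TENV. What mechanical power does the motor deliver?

3.73 kW

P_in = √3·V·I·cosφ = 1.732 × 575 × 5.88 × 0.832 = 4872 W
P_out = η·P_in = 0.765 × 4872 = 3727 W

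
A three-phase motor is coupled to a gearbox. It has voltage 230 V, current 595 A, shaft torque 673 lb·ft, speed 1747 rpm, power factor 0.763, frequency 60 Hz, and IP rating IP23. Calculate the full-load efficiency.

92.3 %

τ = 673 lb·ft × 1.356 = 912.6 N·m
ω = 2π × 1747/60 = 182.9 rad/s; P_out = τω = 912.6 × 182.9 = 166915 W
P_in = √3·V_L·I_L·cosφ = 1.732 × 230 × 595 × 0.763 = 180849 W
η = P_out / P_in = 166915 / 180849 = 0.923 = 92.3%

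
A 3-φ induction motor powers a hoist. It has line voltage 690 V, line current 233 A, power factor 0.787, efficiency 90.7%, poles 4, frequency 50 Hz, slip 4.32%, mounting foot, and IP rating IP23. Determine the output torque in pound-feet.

975 lb·ft

P_in = √3·V·I·cosφ = 1.732 × 690 × 233 × 0.787 = 219143 W
P_out = η·P_in = 0.907 × 219143 = 198763 W
n_s = 120×50/4 = 1500 rpm; n = 1500×(1−0.0432) = 1435 rpm
ω = 2π×1435/60 = 150.3 rad/s
τ = P_out/ω = 198763/150.3 = 1322 N·m
In lb·ft: 1322/1.356 = 975 lb·ft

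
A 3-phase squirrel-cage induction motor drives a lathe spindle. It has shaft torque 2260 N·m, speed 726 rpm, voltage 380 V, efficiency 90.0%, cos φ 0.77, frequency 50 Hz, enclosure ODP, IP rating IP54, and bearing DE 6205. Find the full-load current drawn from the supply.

ω = 2π×726/60 = 76.03 rad/s; P_out = τω = 2260 × 76.03 = 171828 W
P_in = P_out / η = 171828 / 0.900 = 190920 W
I_L = P_in / (√3·V_L·cosφ) = 190920 / (1.732 × 380 × 0.77) = 377 A

377 A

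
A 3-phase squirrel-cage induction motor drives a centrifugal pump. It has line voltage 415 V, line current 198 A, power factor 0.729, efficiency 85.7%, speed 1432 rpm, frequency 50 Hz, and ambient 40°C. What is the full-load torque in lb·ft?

P_in = √3·V·I·cosφ = 1.732 × 415 × 198 × 0.729 = 103750 W
P_out = η·P_in = 0.857 × 103750 = 88914 W
n = 1432 rpm
ω = 2π×1432/60 = 150 rad/s
τ = P_out/ω = 88914/150 = 592.8 N·m
In lb·ft: 592.8/1.356 = 437 lb·ft

437 lb·ft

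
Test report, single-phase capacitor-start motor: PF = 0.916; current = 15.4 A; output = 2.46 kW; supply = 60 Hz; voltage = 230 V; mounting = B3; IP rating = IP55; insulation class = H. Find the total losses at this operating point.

784 W

P_in = V·I·cosφ = 230×15.4×0.916 = 3244 W
P_out = 2460 W
Losses = P_in − P_out = 3244 − 2460 = 784 W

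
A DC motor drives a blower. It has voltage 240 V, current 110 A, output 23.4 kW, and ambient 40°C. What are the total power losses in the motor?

P_in = V·I = 240×110 = 26400 W
P_out = 23400 W
Losses = P_in − P_out = 26400 − 23400 = 3000 W

3 kW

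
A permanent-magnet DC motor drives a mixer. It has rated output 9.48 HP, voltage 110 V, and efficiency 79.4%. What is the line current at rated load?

81 A

P_out = 9.48 × 746 = 7072 W
P_in = P_out / η = 7072 / 0.794 = 8907 W
I = P_in / V = 8907 / 110 = 81 A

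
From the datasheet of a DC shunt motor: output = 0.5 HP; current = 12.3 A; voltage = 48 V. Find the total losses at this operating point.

217 W

P_in = V·I = 48×12.3 = 590 W
P_out = 0.5×746 = 373 W
Losses = P_in − P_out = 590 − 373 = 217 W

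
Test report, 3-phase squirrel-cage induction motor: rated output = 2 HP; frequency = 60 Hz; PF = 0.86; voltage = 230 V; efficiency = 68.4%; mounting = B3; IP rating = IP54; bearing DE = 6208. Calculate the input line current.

6.37 A

P_out = 2 × 746 = 1492 W
P_in = P_out / η = 1492 / 0.684 = 2181 W
I_L = P_in / (√3·V_L·cosφ) = 2181 / (1.732 × 230 × 0.86) = 6.37 A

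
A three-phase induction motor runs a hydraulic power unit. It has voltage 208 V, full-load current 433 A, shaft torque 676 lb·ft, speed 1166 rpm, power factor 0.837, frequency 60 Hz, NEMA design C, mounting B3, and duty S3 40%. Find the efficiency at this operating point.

85.7 %

τ = 676 lb·ft × 1.356 = 916.7 N·m
ω = 2π × 1166/60 = 122.1 rad/s; P_out = τω = 916.7 × 122.1 = 111929 W
P_in = √3·V_L·I_L·cosφ = 1.732 × 208 × 433 × 0.837 = 130564 W
η = P_out / P_in = 111929 / 130564 = 0.857 = 85.7%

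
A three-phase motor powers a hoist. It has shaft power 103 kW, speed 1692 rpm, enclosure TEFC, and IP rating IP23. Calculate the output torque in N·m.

ω = 2π × 1692/60 = 177.2 rad/s
τ = P/ω = 103000/177.2 = 581 N·m

581 N·m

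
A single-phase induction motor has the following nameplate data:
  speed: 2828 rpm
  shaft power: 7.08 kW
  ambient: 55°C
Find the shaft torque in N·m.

ω = 2π × 2828/60 = 296.1 rad/s
τ = P/ω = 7080/296.1 = 23.9 N·m

23.9 N·m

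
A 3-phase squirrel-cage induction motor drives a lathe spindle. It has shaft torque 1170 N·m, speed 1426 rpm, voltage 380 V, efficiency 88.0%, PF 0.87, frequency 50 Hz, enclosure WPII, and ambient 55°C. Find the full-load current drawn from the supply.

ω = 2π×1426/60 = 149.3 rad/s; P_out = τω = 1170 × 149.3 = 174681 W
P_in = P_out / η = 174681 / 0.880 = 198501 W
I_L = P_in / (√3·V_L·cosφ) = 198501 / (1.732 × 380 × 0.87) = 347 A

347 A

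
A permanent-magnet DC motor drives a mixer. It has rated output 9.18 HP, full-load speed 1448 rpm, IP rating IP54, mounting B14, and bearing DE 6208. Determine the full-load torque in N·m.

P_out = 9.18 × 746 = 6848 W
ω = 2π × 1448/60 = 151.6 rad/s
τ = P_out/ω = 6848/151.6 = 45.2 N·m

45.2 N·m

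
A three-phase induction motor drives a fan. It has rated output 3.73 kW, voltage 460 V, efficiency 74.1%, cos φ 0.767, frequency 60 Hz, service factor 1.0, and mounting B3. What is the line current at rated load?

P_out = 3.73 kW = 3730 W
P_in = P_out / η = 3730 / 0.741 = 5034 W
I_L = P_in / (√3·V_L·cosφ) = 5034 / (1.732 × 460 × 0.767) = 8.24 A

8.24 A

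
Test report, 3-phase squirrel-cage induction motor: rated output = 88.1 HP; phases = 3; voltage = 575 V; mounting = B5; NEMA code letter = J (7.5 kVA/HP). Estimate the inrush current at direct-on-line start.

S_LR = 7.5 × 88.1 = 660.75 kVA
I_LR = S_LR/(√3·V_L) = 660750/(1.732×575) = 663 A

663 A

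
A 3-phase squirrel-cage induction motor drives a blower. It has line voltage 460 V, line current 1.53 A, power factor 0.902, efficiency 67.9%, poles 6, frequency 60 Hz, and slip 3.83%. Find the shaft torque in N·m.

6.18 N·m

P_in = √3·V·I·cosφ = 1.732 × 460 × 1.53 × 0.902 = 1100 W
P_out = η·P_in = 0.679 × 1100 = 747 W
n_s = 120×60/6 = 1200 rpm; n = 1200×(1−0.0383) = 1154 rpm
ω = 2π×1154/60 = 120.8 rad/s
τ = P_out/ω = 747/120.8 = 6.18 N·m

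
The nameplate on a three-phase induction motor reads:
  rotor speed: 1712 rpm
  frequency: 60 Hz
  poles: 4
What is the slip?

n_s = 120f/p = 120×60/4 = 1800 rpm
s = (n_s − n)/n_s = (1800 − 1712)/1800 = 0.0489

4.89 %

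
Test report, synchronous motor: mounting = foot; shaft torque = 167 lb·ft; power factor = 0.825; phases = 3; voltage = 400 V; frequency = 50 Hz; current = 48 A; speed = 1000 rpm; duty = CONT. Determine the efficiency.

τ = 167 lb·ft × 1.356 = 226.5 N·m
ω = 2π × 1000/60 = 104.7 rad/s; P_out = τω = 226.5 × 104.7 = 23715 W
P_in = √3·V_L·I_L·cosφ = 1.732 × 400 × 48 × 0.825 = 27435 W
η = P_out / P_in = 23715 / 27435 = 0.864 = 86.4%

86.4 %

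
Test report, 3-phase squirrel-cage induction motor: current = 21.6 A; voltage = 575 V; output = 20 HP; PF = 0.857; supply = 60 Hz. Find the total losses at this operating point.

3520 W

P_in = √3·V·I·cosφ = 1.732×575×21.6×0.857 = 18435 W
P_out = 20×746 = 14920 W
Losses = P_in − P_out = 18435 − 14920 = 3515 W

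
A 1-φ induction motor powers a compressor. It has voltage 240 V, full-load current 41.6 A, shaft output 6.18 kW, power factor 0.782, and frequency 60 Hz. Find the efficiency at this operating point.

P_out = 6.18 kW = 6180 W
P_in = V·I·cosφ = 240 × 41.6 × 0.782 = 7807 W
η = P_out / P_in = 6180 / 7807 = 0.792 = 79.2%

79.2 %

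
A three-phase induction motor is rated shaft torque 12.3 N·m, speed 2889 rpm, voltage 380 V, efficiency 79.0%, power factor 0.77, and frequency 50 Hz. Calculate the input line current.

9.29 A

ω = 2π×2889/60 = 302.5 rad/s; P_out = τω = 12.3 × 302.5 = 3721 W
P_in = P_out / η = 3721 / 0.790 = 4710 W
I_L = P_in / (√3·V_L·cosφ) = 4710 / (1.732 × 380 × 0.77) = 9.29 A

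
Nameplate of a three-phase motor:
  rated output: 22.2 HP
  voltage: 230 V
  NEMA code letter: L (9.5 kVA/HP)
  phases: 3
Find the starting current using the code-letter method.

529 A

S_LR = 9.5 × 22.2 = 210.9 kVA
I_LR = S_LR/(√3·V_L) = 210900/(1.732×230) = 529 A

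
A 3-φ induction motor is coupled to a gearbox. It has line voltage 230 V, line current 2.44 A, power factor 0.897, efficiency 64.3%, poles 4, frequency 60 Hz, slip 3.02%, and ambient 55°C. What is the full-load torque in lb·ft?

P_in = √3·V·I·cosφ = 1.732 × 230 × 2.44 × 0.897 = 872 W
P_out = η·P_in = 0.643 × 872 = 561 W
n_s = 120×60/4 = 1800 rpm; n = 1800×(1−0.0302) = 1746 rpm
ω = 2π×1746/60 = 182.8 rad/s
τ = P_out/ω = 561/182.8 = 3.069 N·m
In lb·ft: 3.069/1.356 = 2.26 lb·ft

2.26 lb·ft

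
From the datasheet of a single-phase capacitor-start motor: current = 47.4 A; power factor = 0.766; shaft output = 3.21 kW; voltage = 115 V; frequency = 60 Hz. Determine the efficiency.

76.9 %

P_out = 3.21 kW = 3210 W
P_in = V·I·cosφ = 115 × 47.4 × 0.766 = 4175 W
η = P_out / P_in = 3210 / 4175 = 0.769 = 76.9%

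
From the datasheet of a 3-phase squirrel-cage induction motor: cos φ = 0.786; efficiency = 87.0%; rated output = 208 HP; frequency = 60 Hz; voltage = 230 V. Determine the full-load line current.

570 A

P_out = 208 × 746 = 155168 W
P_in = P_out / η = 155168 / 0.870 = 178354 W
I_L = P_in / (√3·V_L·cosφ) = 178354 / (1.732 × 230 × 0.786) = 570 A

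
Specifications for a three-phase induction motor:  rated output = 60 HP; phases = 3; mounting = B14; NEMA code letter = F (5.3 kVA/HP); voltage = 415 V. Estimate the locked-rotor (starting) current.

S_LR = 5.3 × 60 = 318 kVA
I_LR = S_LR/(√3·V_L) = 318000/(1.732×415) = 442 A

442 A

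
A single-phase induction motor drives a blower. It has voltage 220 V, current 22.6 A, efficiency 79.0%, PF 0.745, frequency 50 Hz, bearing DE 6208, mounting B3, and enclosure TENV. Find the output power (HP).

P_in = V·I·cosφ = 220 × 22.6 × 0.745 = 3704 W
P_out = η·P_in = 0.79 × 3704 = 2926 W
= 2926/746 = 3.92 HP

3.92 HP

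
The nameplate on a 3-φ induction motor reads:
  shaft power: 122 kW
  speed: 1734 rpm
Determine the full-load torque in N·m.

ω = 2π × 1734/60 = 181.6 rad/s
τ = P/ω = 122000/181.6 = 672 N·m

672 N·m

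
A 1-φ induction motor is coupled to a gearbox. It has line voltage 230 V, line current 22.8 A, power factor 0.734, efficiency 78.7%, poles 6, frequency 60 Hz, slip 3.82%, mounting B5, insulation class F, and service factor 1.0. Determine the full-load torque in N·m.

25.1 N·m

P_in = V·I·cosφ = 230 × 22.8 × 0.734 = 3849 W
P_out = η·P_in = 0.787 × 3849 = 3029 W
n_s = 120×60/6 = 1200 rpm; n = 1200×(1−0.0382) = 1154 rpm
ω = 2π×1154/60 = 120.8 rad/s
τ = P_out/ω = 3029/120.8 = 25.1 N·m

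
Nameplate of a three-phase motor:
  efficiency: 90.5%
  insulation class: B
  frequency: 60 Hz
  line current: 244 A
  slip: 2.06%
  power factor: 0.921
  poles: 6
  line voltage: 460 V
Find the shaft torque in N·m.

1320 N·m

P_in = √3·V·I·cosφ = 1.732 × 460 × 244 × 0.921 = 179042 W
P_out = η·P_in = 0.905 × 179042 = 162033 W
n_s = 120×60/6 = 1200 rpm; n = 1200×(1−0.0206) = 1175 rpm
ω = 2π×1175/60 = 123 rad/s
τ = P_out/ω = 162033/123 = 1320 N·m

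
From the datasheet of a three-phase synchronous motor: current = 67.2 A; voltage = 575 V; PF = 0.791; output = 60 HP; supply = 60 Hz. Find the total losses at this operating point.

8180 W

P_in = √3·V·I·cosφ = 1.732×575×67.2×0.791 = 52937 W
P_out = 60×746 = 44760 W
Losses = P_in − P_out = 52937 − 44760 = 8177 W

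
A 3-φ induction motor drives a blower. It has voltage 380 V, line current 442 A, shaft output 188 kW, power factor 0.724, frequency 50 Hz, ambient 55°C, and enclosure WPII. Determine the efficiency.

P_out = 188 kW = 188000 W
P_in = √3·V_L·I_L·cosφ = 1.732 × 380 × 442 × 0.724 = 210616 W
η = P_out / P_in = 188000 / 210616 = 0.893 = 89.3%

89.3 %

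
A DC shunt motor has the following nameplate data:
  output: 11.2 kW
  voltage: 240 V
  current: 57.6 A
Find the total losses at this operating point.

P_in = V·I = 240×57.6 = 13824 W
P_out = 11200 W
Losses = P_in − P_out = 13824 − 11200 = 2624 W

2620 W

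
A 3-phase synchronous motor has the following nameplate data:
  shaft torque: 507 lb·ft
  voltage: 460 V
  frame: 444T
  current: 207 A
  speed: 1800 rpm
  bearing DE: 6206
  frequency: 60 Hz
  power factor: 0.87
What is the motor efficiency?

90.3 %

τ = 507 lb·ft × 1.356 = 687.5 N·m
ω = 2π × 1800/60 = 188.5 rad/s; P_out = τω = 687.5 × 188.5 = 129594 W
P_in = √3·V_L·I_L·cosφ = 1.732 × 460 × 207 × 0.87 = 143481 W
η = P_out / P_in = 129594 / 143481 = 0.903 = 90.3%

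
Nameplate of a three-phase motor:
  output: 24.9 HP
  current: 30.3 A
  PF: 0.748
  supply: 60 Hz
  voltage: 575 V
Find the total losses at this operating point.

P_in = √3·V·I·cosφ = 1.732×575×30.3×0.748 = 22571 W
P_out = 24.9×746 = 18575 W
Losses = P_in − P_out = 22571 − 18575 = 3996 W

4000 W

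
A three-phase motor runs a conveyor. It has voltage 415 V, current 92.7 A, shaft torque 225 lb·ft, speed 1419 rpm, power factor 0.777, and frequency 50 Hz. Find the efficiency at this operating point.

87.6 %

τ = 225 lb·ft × 1.356 = 305.1 N·m
ω = 2π × 1419/60 = 148.6 rad/s; P_out = τω = 305.1 × 148.6 = 45338 W
P_in = √3·V_L·I_L·cosφ = 1.732 × 415 × 92.7 × 0.777 = 51772 W
η = P_out / P_in = 45338 / 51772 = 0.876 = 87.6%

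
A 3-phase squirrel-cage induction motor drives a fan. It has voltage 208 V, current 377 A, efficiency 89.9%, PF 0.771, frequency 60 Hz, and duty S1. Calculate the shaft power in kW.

94.1 kW

P_in = √3·V·I·cosφ = 1.732 × 208 × 377 × 0.771 = 104715 W
P_out = η·P_in = 0.899 × 104715 = 94139 W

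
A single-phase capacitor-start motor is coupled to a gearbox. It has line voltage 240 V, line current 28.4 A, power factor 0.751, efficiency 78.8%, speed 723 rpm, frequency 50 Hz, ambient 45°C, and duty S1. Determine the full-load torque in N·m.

53.3 N·m

P_in = V·I·cosφ = 240 × 28.4 × 0.751 = 5119 W
P_out = η·P_in = 0.788 × 5119 = 4034 W
n = 723 rpm
ω = 2π×723/60 = 75.71 rad/s
τ = P_out/ω = 4034/75.71 = 53.3 N·m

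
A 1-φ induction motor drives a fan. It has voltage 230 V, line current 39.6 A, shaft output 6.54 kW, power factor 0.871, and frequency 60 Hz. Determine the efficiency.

P_out = 6.54 kW = 6540 W
P_in = V·I·cosφ = 230 × 39.6 × 0.871 = 7933 W
η = P_out / P_in = 6540 / 7933 = 0.824 = 82.4%

82.4 %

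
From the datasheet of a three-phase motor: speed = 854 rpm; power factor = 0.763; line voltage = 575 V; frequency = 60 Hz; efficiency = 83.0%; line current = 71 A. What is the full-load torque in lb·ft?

369 lb·ft

P_in = √3·V·I·cosφ = 1.732 × 575 × 71 × 0.763 = 53951 W
P_out = η·P_in = 0.83 × 53951 = 44779 W
n = 854 rpm
ω = 2π×854/60 = 89.43 rad/s
τ = P_out/ω = 44779/89.43 = 500.7 N·m
In lb·ft: 500.7/1.356 = 369 lb·ft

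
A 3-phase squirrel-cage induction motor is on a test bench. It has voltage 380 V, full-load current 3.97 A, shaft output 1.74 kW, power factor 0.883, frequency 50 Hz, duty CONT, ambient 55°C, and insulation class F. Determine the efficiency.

75.4 %

P_out = 1.74 kW = 1740 W
P_in = √3·V_L·I_L·cosφ = 1.732 × 380 × 3.97 × 0.883 = 2307 W
η = P_out / P_in = 1740 / 2307 = 0.754 = 75.4%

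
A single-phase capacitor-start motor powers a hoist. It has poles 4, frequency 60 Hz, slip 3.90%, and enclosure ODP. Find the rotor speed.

1730 rpm

n_s = 120f/p = 120×60/4 = 1800 rpm
n = n_s(1 − s) = 1800 × (1 − 0.039) = 1730 rpm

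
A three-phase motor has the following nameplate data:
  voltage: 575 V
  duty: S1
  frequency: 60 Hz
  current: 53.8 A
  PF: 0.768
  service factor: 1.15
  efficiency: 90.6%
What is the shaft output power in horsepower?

50 HP

P_in = √3·V·I·cosφ = 1.732 × 575 × 53.8 × 0.768 = 41149 W
P_out = η·P_in = 0.906 × 41149 = 37281 W
= 37281/746 = 50 HP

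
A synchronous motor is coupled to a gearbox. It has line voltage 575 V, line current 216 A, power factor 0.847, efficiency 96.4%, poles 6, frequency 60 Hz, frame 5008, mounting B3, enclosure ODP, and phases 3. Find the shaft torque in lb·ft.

P_in = √3·V·I·cosφ = 1.732 × 575 × 216 × 0.847 = 182202 W
P_out = η·P_in = 0.964 × 182202 = 175643 W
n = n_s = 120×60/6 = 1200 rpm (synchronous)
ω = 2π×1200/60 = 125.7 rad/s
τ = P_out/ω = 175643/125.7 = 1397 N·m
In lb·ft: 1397/1.356 = 1030 lb·ft

1030 lb·ft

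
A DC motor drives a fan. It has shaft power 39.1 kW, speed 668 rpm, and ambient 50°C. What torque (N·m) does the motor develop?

559 N·m

ω = 2π × 668/60 = 69.95 rad/s
τ = P/ω = 39100/69.95 = 559 N·m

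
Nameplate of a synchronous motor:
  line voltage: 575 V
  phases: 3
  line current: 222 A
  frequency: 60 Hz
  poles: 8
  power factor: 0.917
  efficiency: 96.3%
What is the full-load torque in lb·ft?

1530 lb·ft

P_in = √3·V·I·cosφ = 1.732 × 575 × 222 × 0.917 = 202739 W
P_out = η·P_in = 0.963 × 202739 = 195238 W
n = n_s = 120×60/8 = 900 rpm (synchronous)
ω = 2π×900/60 = 94.25 rad/s
τ = P_out/ω = 195238/94.25 = 2071 N·m
In lb·ft: 2071/1.356 = 1530 lb·ft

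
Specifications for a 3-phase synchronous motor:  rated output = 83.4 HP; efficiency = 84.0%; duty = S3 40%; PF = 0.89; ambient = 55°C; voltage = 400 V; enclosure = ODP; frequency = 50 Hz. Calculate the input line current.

120 A

P_out = 83.4 × 746 = 62216 W
P_in = P_out / η = 62216 / 0.840 = 74067 W
I_L = P_in / (√3·V_L·cosφ) = 74067 / (1.732 × 400 × 0.89) = 120 A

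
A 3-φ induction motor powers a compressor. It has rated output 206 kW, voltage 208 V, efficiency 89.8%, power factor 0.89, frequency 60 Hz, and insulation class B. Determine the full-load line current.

P_out = 206 kW = 206000 W
P_in = P_out / η = 206000 / 0.898 = 229399 W
I_L = P_in / (√3·V_L·cosφ) = 229399 / (1.732 × 208 × 0.89) = 715 A

715 A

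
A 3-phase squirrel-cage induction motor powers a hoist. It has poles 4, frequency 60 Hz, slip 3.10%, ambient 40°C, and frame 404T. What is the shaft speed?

n_s = 120f/p = 120×60/4 = 1800 rpm
n = n_s(1 − s) = 1800 × (1 − 0.031) = 1744 rpm

1744 rpm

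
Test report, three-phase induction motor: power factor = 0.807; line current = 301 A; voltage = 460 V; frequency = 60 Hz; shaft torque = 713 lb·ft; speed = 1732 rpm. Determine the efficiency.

τ = 713 lb·ft × 1.356 = 966.8 N·m
ω = 2π × 1732/60 = 181.4 rad/s; P_out = τω = 966.8 × 181.4 = 175378 W
P_in = √3·V_L·I_L·cosφ = 1.732 × 460 × 301 × 0.807 = 193529 W
η = P_out / P_in = 175378 / 193529 = 0.906 = 90.6%

90.6 %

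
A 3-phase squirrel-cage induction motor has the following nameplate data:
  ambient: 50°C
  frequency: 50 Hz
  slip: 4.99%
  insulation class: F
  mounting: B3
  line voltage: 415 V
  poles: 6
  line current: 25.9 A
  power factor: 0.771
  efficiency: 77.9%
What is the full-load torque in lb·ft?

82.9 lb·ft

P_in = √3·V·I·cosφ = 1.732 × 415 × 25.9 × 0.771 = 14353 W
P_out = η·P_in = 0.779 × 14353 = 11181 W
n_s = 120×50/6 = 1000 rpm; n = 1000×(1−0.0499) = 950 rpm
ω = 2π×950/60 = 99.48 rad/s
τ = P_out/ω = 11181/99.48 = 112.4 N·m
In lb·ft: 112.4/1.356 = 82.9 lb·ft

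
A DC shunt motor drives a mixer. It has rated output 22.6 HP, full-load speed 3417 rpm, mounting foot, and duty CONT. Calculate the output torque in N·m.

P_out = 22.6 × 746 = 16860 W
ω = 2π × 3417/60 = 357.8 rad/s
τ = P_out/ω = 16860/357.8 = 47.1 N·m

47.1 N·m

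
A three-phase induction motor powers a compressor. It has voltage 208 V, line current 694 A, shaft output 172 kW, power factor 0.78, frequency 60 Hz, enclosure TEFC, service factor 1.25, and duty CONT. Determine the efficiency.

P_out = 172 kW = 172000 W
P_in = √3·V_L·I_L·cosφ = 1.732 × 208 × 694 × 0.78 = 195014 W
η = P_out / P_in = 172000 / 195014 = 0.882 = 88.2%

88.2 %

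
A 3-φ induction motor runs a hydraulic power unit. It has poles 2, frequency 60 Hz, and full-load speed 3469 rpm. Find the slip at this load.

n_s = 120f/p = 120×60/2 = 3600 rpm
s = (n_s − n)/n_s = (3600 − 3469)/3600 = 0.0364

3.6 %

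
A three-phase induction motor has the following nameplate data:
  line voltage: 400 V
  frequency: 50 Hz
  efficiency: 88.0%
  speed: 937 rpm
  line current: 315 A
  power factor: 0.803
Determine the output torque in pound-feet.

P_in = √3·V·I·cosφ = 1.732 × 400 × 315 × 0.803 = 175240 W
P_out = η·P_in = 0.88 × 175240 = 154211 W
n = 937 rpm
ω = 2π×937/60 = 98.12 rad/s
τ = P_out/ω = 154211/98.12 = 1572 N·m
In lb·ft: 1572/1.356 = 1160 lb·ft

1160 lb·ft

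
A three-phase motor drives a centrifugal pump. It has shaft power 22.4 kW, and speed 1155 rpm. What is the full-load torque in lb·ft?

137 lb·ft

ω = 2π × 1155/60 = 121 rad/s
τ = P/ω = 22400/121 = 185.1 N·m
In lb·ft: 185.1/1.356 = 137 lb·ft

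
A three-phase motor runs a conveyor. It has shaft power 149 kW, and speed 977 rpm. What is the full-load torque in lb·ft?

1070 lb·ft

ω = 2π × 977/60 = 102.3 rad/s
τ = P/ω = 149000/102.3 = 1457 N·m
In lb·ft: 1457/1.356 = 1070 lb·ft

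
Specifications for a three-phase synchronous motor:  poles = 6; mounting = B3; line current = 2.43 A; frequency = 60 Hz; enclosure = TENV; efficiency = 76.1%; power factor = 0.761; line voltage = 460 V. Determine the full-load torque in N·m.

P_in = √3·V·I·cosφ = 1.732 × 460 × 2.43 × 0.761 = 1473 W
P_out = η·P_in = 0.761 × 1473 = 1121 W
n = n_s = 120×60/6 = 1200 rpm (synchronous)
ω = 2π×1200/60 = 125.7 rad/s
τ = P_out/ω = 1121/125.7 = 8.92 N·m

8.92 N·m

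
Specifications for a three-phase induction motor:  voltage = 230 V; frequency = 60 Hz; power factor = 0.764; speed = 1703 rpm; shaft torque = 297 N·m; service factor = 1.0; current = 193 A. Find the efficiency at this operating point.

ω = 2π × 1703/60 = 178.3 rad/s; P_out = τω = 297 × 178.3 = 52955 W
P_in = √3·V_L·I_L·cosφ = 1.732 × 230 × 193 × 0.764 = 58739 W
η = P_out / P_in = 52955 / 58739 = 0.902 = 90.2%

90.2 %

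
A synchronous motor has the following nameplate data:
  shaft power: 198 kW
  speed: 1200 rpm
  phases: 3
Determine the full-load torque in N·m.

1580 N·m

ω = 2π × 1200/60 = 125.7 rad/s
τ = P/ω = 198000/125.7 = 1580 N·m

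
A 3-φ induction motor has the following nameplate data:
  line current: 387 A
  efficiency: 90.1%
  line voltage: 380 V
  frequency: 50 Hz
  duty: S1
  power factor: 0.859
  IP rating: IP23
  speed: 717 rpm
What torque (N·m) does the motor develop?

2630 N·m

P_in = √3·V·I·cosφ = 1.732 × 380 × 387 × 0.859 = 218794 W
P_out = η·P_in = 0.901 × 218794 = 197133 W
n = 717 rpm
ω = 2π×717/60 = 75.08 rad/s
τ = P_out/ω = 197133/75.08 = 2630 N·m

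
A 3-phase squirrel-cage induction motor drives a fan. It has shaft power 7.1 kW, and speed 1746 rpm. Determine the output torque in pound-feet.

28.6 lb·ft

ω = 2π × 1746/60 = 182.8 rad/s
τ = P/ω = 7100/182.8 = 38.84 N·m
In lb·ft: 38.84/1.356 = 28.6 lb·ft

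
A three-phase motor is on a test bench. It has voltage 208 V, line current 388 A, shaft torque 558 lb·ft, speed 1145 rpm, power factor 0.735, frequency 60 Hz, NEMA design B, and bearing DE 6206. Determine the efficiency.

τ = 558 lb·ft × 1.356 = 756.6 N·m
ω = 2π × 1145/60 = 119.9 rad/s; P_out = τω = 756.6 × 119.9 = 90716 W
P_in = √3·V_L·I_L·cosφ = 1.732 × 208 × 388 × 0.735 = 102738 W
η = P_out / P_in = 90716 / 102738 = 0.883 = 88.3%

88.3 %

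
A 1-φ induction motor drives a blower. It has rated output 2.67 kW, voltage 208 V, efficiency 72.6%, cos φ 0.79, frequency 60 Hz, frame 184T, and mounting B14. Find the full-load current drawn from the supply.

22.4 A

P_out = 2.67 kW = 2670 W
P_in = P_out / η = 2670 / 0.726 = 3678 W
I = P_in / (V·cosφ) = 3678 / (208 × 0.79) = 22.4 A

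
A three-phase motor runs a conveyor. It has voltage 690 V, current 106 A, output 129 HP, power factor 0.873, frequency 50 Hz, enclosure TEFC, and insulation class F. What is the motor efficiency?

87.0 %

P_out = 129 × 746 = 96234 W
P_in = √3·V_L·I_L·cosφ = 1.732 × 690 × 106 × 0.873 = 110590 W
η = P_out / P_in = 96234 / 110590 = 0.870 = 87.0%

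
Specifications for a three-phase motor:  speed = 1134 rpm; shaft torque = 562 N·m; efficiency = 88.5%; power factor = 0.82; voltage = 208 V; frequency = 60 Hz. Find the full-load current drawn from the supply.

ω = 2π×1134/60 = 118.8 rad/s; P_out = τω = 562 × 118.8 = 66766 W
P_in = P_out / η = 66766 / 0.885 = 75442 W
I_L = P_in / (√3·V_L·cosφ) = 75442 / (1.732 × 208 × 0.82) = 255 A

255 A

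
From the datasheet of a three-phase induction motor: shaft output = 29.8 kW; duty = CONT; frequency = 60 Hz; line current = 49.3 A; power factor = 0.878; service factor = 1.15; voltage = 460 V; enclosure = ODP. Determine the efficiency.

P_out = 29.8 kW = 29800 W
P_in = √3·V_L·I_L·cosφ = 1.732 × 460 × 49.3 × 0.878 = 34486 W
η = P_out / P_in = 29800 / 34486 = 0.864 = 86.4%

86.4 %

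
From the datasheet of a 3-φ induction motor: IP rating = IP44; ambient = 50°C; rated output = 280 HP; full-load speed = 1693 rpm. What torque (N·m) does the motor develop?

1180 N·m

P_out = 280 × 746 = 208880 W
ω = 2π × 1693/60 = 177.3 rad/s
τ = P_out/ω = 208880/177.3 = 1180 N·m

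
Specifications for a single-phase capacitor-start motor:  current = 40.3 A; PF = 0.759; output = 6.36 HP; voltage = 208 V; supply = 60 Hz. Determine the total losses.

P_in = V·I·cosφ = 208×40.3×0.759 = 6362 W
P_out = 6.36×746 = 4745 W
Losses = P_in − P_out = 6362 − 4745 = 1617 W

1.62 kW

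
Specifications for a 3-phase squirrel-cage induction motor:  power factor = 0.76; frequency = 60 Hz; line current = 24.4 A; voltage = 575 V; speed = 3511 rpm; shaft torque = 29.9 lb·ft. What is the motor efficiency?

80.7 %

τ = 29.9 lb·ft × 1.356 = 40.54 N·m
ω = 2π × 3511/60 = 367.7 rad/s; P_out = τω = 40.54 × 367.7 = 14907 W
P_in = √3·V_L·I_L·cosφ = 1.732 × 575 × 24.4 × 0.76 = 18468 W
η = P_out / P_in = 14907 / 18468 = 0.807 = 80.7%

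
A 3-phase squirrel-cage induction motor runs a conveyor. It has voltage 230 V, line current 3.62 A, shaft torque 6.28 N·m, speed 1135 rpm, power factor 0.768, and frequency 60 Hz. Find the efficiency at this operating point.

ω = 2π × 1135/60 = 118.9 rad/s; P_out = τω = 6.28 × 118.9 = 747 W
P_in = √3·V_L·I_L·cosφ = 1.732 × 230 × 3.62 × 0.768 = 1108 W
η = P_out / P_in = 747 / 1108 = 0.674 = 67.4%

67.4 %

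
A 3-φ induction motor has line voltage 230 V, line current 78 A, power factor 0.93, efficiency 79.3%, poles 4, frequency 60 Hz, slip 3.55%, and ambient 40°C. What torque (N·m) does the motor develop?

P_in = √3·V·I·cosφ = 1.732 × 230 × 78 × 0.93 = 28897 W
P_out = η·P_in = 0.793 × 28897 = 22915 W
n_s = 120×60/4 = 1800 rpm; n = 1800×(1−0.0355) = 1736 rpm
ω = 2π×1736/60 = 181.8 rad/s
τ = P_out/ω = 22915/181.8 = 126 N·m

126 N·m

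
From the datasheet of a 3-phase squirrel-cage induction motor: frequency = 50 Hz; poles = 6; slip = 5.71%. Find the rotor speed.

n_s = 120f/p = 120×50/6 = 1000 rpm
n = n_s(1 − s) = 1000 × (1 − 0.0571) = 943 rpm

943 rpm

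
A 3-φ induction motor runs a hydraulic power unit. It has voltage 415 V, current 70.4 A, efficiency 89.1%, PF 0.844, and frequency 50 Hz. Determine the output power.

38.1 kW

P_in = √3·V·I·cosφ = 1.732 × 415 × 70.4 × 0.844 = 42708 W
P_out = η·P_in = 0.891 × 42708 = 38053 W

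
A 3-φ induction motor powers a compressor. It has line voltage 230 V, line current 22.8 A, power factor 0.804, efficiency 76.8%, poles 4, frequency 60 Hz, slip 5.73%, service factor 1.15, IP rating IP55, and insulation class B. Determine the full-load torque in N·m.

P_in = √3·V·I·cosφ = 1.732 × 230 × 22.8 × 0.804 = 7302 W
P_out = η·P_in = 0.768 × 7302 = 5608 W
n_s = 120×60/4 = 1800 rpm; n = 1800×(1−0.0573) = 1697 rpm
ω = 2π×1697/60 = 177.7 rad/s
τ = P_out/ω = 5608/177.7 = 31.6 N·m

31.6 N·m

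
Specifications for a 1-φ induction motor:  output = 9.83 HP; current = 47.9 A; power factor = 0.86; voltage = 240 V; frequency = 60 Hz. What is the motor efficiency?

74.2 %

P_out = 9.83 × 746 = 7333 W
P_in = V·I·cosφ = 240 × 47.9 × 0.86 = 9887 W
η = P_out / P_in = 7333 / 9887 = 0.742 = 74.2%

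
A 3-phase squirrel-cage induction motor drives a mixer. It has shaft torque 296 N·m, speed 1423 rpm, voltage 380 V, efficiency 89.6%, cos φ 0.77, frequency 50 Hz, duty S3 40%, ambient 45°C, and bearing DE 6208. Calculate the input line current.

ω = 2π×1423/60 = 149 rad/s; P_out = τω = 296 × 149 = 44104 W
P_in = P_out / η = 44104 / 0.896 = 49223 W
I_L = P_in / (√3·V_L·cosφ) = 49223 / (1.732 × 380 × 0.77) = 97.1 A

97.1 A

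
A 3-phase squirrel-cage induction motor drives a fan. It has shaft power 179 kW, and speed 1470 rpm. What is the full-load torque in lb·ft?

858 lb·ft

ω = 2π × 1470/60 = 153.9 rad/s
τ = P/ω = 179000/153.9 = 1163 N·m
In lb·ft: 1163/1.356 = 858 lb·ft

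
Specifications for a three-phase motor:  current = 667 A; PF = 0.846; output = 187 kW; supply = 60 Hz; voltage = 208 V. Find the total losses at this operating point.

16300 W

P_in = √3·V·I·cosφ = 1.732×208×667×0.846 = 203286 W
P_out = 187000 W
Losses = P_in − P_out = 203286 − 187000 = 16286 W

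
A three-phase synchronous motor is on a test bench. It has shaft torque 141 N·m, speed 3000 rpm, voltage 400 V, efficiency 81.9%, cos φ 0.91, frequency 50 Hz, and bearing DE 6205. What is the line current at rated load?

85.8 A

ω = 2π×3000/60 = 314.2 rad/s; P_out = τω = 141 × 314.2 = 44302 W
P_in = P_out / η = 44302 / 0.819 = 54093 W
I_L = P_in / (√3·V_L·cosφ) = 54093 / (1.732 × 400 × 0.91) = 85.8 A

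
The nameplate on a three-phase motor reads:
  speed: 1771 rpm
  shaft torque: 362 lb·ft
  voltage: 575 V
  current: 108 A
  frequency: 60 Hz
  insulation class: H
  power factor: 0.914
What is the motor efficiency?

τ = 362 lb·ft × 1.356 = 490.9 N·m
ω = 2π × 1771/60 = 185.5 rad/s; P_out = τω = 490.9 × 185.5 = 91062 W
P_in = √3·V_L·I_L·cosφ = 1.732 × 575 × 108 × 0.914 = 98307 W
η = P_out / P_in = 91062 / 98307 = 0.926 = 92.6%

92.6 %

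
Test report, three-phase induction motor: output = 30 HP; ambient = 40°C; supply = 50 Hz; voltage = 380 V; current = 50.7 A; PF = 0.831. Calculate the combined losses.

5350 W

P_in = √3·V·I·cosφ = 1.732×380×50.7×0.831 = 27729 W
P_out = 30×746 = 22380 W
Losses = P_in − P_out = 27729 − 22380 = 5349 W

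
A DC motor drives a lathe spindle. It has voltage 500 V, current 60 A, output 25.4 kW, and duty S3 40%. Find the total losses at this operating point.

P_in = V·I = 500×60 = 30000 W
P_out = 25400 W
Losses = P_in − P_out = 30000 − 25400 = 4600 W

4.6 kW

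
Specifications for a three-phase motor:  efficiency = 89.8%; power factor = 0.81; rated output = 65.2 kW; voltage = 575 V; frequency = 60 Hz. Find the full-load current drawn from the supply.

90 A

P_out = 65.2 kW = 65200 W
P_in = P_out / η = 65200 / 0.898 = 72606 W
I_L = P_in / (√3·V_L·cosφ) = 72606 / (1.732 × 575 × 0.81) = 90 A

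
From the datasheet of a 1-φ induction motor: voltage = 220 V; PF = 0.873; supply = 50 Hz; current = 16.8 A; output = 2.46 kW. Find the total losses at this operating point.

767 W

P_in = V·I·cosφ = 220×16.8×0.873 = 3227 W
P_out = 2460 W
Losses = P_in − P_out = 3227 − 2460 = 767 W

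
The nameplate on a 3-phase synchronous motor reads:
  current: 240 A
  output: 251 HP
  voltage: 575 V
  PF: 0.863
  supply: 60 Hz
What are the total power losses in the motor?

P_in = √3·V·I·cosφ = 1.732×575×240×0.863 = 206271 W
P_out = 251×746 = 187246 W
Losses = P_in − P_out = 206271 − 187246 = 19025 W

19 kW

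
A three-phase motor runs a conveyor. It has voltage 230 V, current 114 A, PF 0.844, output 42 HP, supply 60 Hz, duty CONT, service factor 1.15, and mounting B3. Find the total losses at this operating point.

7 kW

P_in = √3·V·I·cosφ = 1.732×230×114×0.844 = 38329 W
P_out = 42×746 = 31332 W
Losses = P_in − P_out = 38329 − 31332 = 6997 W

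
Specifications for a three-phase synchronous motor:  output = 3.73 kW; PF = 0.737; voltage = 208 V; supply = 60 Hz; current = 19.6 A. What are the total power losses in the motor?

P_in = √3·V·I·cosφ = 1.732×208×19.6×0.737 = 5204 W
P_out = 3730 W
Losses = P_in − P_out = 5204 − 3730 = 1474 W

1.47 kW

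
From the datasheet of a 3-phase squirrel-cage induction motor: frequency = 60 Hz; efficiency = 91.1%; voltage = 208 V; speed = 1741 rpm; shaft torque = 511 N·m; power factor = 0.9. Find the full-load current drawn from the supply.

ω = 2π×1741/60 = 182.3 rad/s; P_out = τω = 511 × 182.3 = 93155 W
P_in = P_out / η = 93155 / 0.911 = 102256 W
I_L = P_in / (√3·V_L·cosφ) = 102256 / (1.732 × 208 × 0.9) = 315 A

315 A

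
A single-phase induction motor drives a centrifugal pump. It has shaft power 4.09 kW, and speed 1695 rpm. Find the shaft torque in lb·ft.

ω = 2π × 1695/60 = 177.5 rad/s
τ = P/ω = 4090/177.5 = 23.04 N·m
In lb·ft: 23.04/1.356 = 17 lb·ft

17 lb·ft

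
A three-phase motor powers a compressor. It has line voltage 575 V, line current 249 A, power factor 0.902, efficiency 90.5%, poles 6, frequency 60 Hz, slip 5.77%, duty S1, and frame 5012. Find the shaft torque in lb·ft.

1260 lb·ft

P_in = √3·V·I·cosφ = 1.732 × 575 × 249 × 0.902 = 223677 W
P_out = η·P_in = 0.905 × 223677 = 202428 W
n_s = 120×60/6 = 1200 rpm; n = 1200×(1−0.0577) = 1131 rpm
ω = 2π×1131/60 = 118.4 rad/s
τ = P_out/ω = 202428/118.4 = 1710 N·m
In lb·ft: 1710/1.356 = 1260 lb·ft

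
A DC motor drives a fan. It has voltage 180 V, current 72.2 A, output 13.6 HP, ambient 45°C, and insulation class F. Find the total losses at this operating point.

2.85 kW

P_in = V·I = 180×72.2 = 12996 W
P_out = 13.6×746 = 10146 W
Losses = P_in − P_out = 12996 − 10146 = 2850 W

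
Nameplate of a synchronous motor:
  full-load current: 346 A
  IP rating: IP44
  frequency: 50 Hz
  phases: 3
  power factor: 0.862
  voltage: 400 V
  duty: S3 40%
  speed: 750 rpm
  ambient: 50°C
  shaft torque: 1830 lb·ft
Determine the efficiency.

τ = 1830 lb·ft × 1.356 = 2481 N·m
ω = 2π × 750/60 = 78.54 rad/s; P_out = τω = 2481 × 78.54 = 194858 W
P_in = √3·V_L·I_L·cosφ = 1.732 × 400 × 346 × 0.862 = 206629 W
η = P_out / P_in = 194858 / 206629 = 0.943 = 94.3%

94.3 %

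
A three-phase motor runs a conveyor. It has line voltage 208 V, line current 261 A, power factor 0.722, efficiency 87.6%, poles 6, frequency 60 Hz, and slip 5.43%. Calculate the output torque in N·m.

500 N·m

P_in = √3·V·I·cosφ = 1.732 × 208 × 261 × 0.722 = 67887 W
P_out = η·P_in = 0.876 × 67887 = 59469 W
n_s = 120×60/6 = 1200 rpm; n = 1200×(1−0.0543) = 1135 rpm
ω = 2π×1135/60 = 118.9 rad/s
τ = P_out/ω = 59469/118.9 = 500 N·m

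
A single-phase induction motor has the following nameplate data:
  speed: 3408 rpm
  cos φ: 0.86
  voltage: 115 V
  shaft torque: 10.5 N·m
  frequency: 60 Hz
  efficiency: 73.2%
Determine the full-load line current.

ω = 2π×3408/60 = 356.9 rad/s; P_out = τω = 10.5 × 356.9 = 3747 W
P_in = P_out / η = 3747 / 0.732 = 5119 W
I = P_in / (V·cosφ) = 5119 / (115 × 0.86) = 51.8 A

51.8 A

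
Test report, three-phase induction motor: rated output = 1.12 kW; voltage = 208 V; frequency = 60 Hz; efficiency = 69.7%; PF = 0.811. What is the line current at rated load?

5.5 A

P_out = 1.12 kW = 1120 W
P_in = P_out / η = 1120 / 0.697 = 1607 W
I_L = P_in / (√3·V_L·cosφ) = 1607 / (1.732 × 208 × 0.811) = 5.5 A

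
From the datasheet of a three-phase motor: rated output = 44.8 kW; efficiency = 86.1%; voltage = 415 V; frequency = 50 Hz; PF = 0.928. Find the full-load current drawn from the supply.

P_out = 44.8 kW = 44800 W
P_in = P_out / η = 44800 / 0.861 = 52033 W
I_L = P_in / (√3·V_L·cosφ) = 52033 / (1.732 × 415 × 0.928) = 78 A

78 A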